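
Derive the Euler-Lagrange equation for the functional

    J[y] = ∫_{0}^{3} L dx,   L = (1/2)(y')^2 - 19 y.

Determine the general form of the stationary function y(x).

The Lagrangian is L = (1/2)(y')^2 - 19 y.
∂L/∂y = -19.
∂L/∂y' = y'.
The Euler-Lagrange equation d/dx(∂L/∂y') − ∂L/∂y = 0 becomes:
    y'' + 19 = 0
General solution: y(x) = -(19/2) x^2 + A x + B, where A and B are arbitrary constants fixed by the endpoint conditions.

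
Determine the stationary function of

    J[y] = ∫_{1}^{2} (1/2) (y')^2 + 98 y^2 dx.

The Lagrangian is L = (1/2) (y')^2 + 98 y^2.
Compute ∂L/∂y = 196y, ∂L/∂y' = y'.
The Euler-Lagrange equation d/dx(∂L/∂y') − ∂L/∂y = 0 reduces to
    y'' − 196 y = 0.
Its general solution is
    y(x) = A e^(14x) + B e^(−14x),
with A, B fixed by the endpoint conditions.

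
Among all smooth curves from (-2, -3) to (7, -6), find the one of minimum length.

Arc-length functional: J[y] = ∫ sqrt(1 + (y')^2) dx.
Lagrangian L = sqrt(1 + (y')^2) has no explicit y dependence, so ∂L/∂y = 0 and the Euler-Lagrange equation gives
    d/dx( y' / sqrt(1 + (y')^2) ) = 0  ⇒  y' / sqrt(1 + (y')^2) = const.
Hence y' is constant, so y(x) is affine.
Fitting the endpoints (-2, -3) and (7, -6):
    slope m = ((-6) − (-3)) / (7 − (-2)) = -1/3,
    intercept c = (-3) − m·(-2) = -11/3.
Extremal: y(x) = (-1/3) x - 11/3.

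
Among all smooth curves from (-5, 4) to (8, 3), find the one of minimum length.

Arc-length functional: J[y] = ∫ sqrt(1 + (y')^2) dx.
Lagrangian L = sqrt(1 + (y')^2) has no explicit y dependence, so ∂L/∂y = 0 and the Euler-Lagrange equation gives
    d/dx( y' / sqrt(1 + (y')^2) ) = 0  ⇒  y' / sqrt(1 + (y')^2) = const.
Hence y' is constant, so y(x) is affine.
Fitting the endpoints (-5, 4) and (8, 3):
    slope m = (3 − 4) / (8 − (-5)) = -1/13,
    intercept c = 4 − m·(-5) = 47/13.
Extremal: y(x) = (-1/13) x + 47/13.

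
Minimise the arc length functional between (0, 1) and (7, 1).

Arc-length functional: J[y] = ∫ sqrt(1 + (y')^2) dx.
Lagrangian L = sqrt(1 + (y')^2) has no explicit y dependence, so ∂L/∂y = 0 and the Euler-Lagrange equation gives
    d/dx( y' / sqrt(1 + (y')^2) ) = 0  ⇒  y' / sqrt(1 + (y')^2) = const.
Hence y' is constant, so y(x) is affine.
Fitting the endpoints (0, 1) and (7, 1):
    slope m = (1 − 1) / (7 − 0) = 0,
    intercept c = 1 − m·0 = 1.
Extremal: y(x) = 1.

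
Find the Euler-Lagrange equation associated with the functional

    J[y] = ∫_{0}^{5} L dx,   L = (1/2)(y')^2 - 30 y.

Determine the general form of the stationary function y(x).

The Lagrangian is L = (1/2)(y')^2 - 30 y.
∂L/∂y = -30.
∂L/∂y' = y'.
The Euler-Lagrange equation d/dx(∂L/∂y') − ∂L/∂y = 0 becomes:
    y'' + 30 = 0
General solution: y(x) = -15 x^2 + A x + B, where A and B are arbitrary constants fixed by the endpoint conditions.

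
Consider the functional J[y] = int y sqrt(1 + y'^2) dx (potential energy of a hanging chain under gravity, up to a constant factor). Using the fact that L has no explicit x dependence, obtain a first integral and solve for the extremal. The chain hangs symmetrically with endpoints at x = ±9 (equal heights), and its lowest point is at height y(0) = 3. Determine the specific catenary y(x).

The Lagrangian L(y, y') = y sqrt(1 + y'^2) has no explicit x dependence, so the Beltrami identity applies:
    L − y' ∂L/∂y' = C.
Compute ∂L/∂y' = y · y' / sqrt(1 + y'^2). Then
    L − y' ∂L/∂y'
    = y sqrt(1 + y'^2) − y · y'^2 / sqrt(1 + y'^2)
    = y (1 + y'^2 − y'^2) / sqrt(1 + y'^2)
    = y / sqrt(1 + y'^2) = C.
Squaring gives y^2 = C^2 (1 + y'^2), i.e.
    y'^2 = y^2 / C^2 − 1.
Separating variables,
    dy / sqrt(y^2 − C^2) = dx / C,
and integrating gives arccosh(y / C) = (x − a)/C, so
    y(x) = C cosh((x − a)/C),
the catenary. The constants C and a are fixed by the two endpoint conditions (and, for the hanging-chain problem, the length constraint selects C).
Now fit the given data. The endpoints x = ±9 are symmetric at equal height, so the catenary is even about its minimum: a = 0 and y(x) = C cosh(x/C). The lowest point is y(0) = C cosh(0) = C, and we are told y(0) = 3, so C = 3. Therefore
    y(x) = 3 cosh(x/3),
and at the endpoints
    y(±9) = 3 cosh(9/3).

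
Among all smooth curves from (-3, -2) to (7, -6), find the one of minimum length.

Arc-length functional: J[y] = ∫ sqrt(1 + (y')^2) dx.
Lagrangian L = sqrt(1 + (y')^2) has no explicit y dependence, so ∂L/∂y = 0 and the Euler-Lagrange equation gives
    d/dx( y' / sqrt(1 + (y')^2) ) = 0  ⇒  y' / sqrt(1 + (y')^2) = const.
Hence y' is constant, so y(x) is affine.
Fitting the endpoints (-3, -2) and (7, -6):
    slope m = ((-6) − (-2)) / (7 − (-3)) = -2/5,
    intercept c = (-2) − m·(-3) = -16/5.
Extremal: y(x) = (-2/5) x - 16/5.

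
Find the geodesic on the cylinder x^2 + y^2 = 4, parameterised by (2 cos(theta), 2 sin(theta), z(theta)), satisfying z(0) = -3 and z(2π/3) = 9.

Parameterise the cylinder of radius R = 2 as
    r(θ) = (2 cos θ, 2 sin θ, z(θ)).
The arc-length element is
    ds = sqrt(4 + (dz/dθ)^2) dθ,
so the Lagrangian is L = sqrt(4 + z'^2).
L depends on z' only, not on z or θ, so ∂L/∂z = 0 and
    ∂L/∂z' = z' / sqrt(4 + z'^2).
The Euler-Lagrange equation gives
    d/dθ( z' / sqrt(4 + z'^2) ) = 0,
so z' is constant. Integrating once:
    z(θ) = a θ + b,
a helix on the cylinder (a straight line when the cylinder is unrolled). The constants a, b are determined by the endpoint conditions.
With endpoint conditions z(0) = -3 and z(2π/3) = 9: from z(0) = b we get b = -3, and a·2π/3 + -3 = 9 gives a = 18/π, so
    z(θ) = (18/π) θ − 3.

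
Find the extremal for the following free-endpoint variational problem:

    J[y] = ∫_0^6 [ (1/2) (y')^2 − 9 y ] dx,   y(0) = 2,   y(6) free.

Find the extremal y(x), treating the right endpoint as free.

The Lagrangian L = (1/2) (y')^2 − 9 y gives
    ∂L/∂y = −9,   ∂L/∂y' = y'.
Euler-Lagrange: d/dx(y') − (−9) = 0, i.e. y'' + 9 = 0, so
    y(x) = −(9/2) x^2 + C1 x + C2.
Fixed left endpoint y(0) = 2 ⇒ C2 = 2.
The right endpoint x = 6 is free, so the natural (transversality) condition is ∂L/∂y' |_{x=6} = 0, i.e. y'(6) = 0.
Compute y'(x) = −9 x + C1, so y'(6) = −54 + C1 = 0 ⇒ C1 = 54.
Therefore the extremal is
    y(x) = −(9/2) x^2 + 54 x + 2.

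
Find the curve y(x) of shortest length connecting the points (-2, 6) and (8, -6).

Arc-length functional: J[y] = ∫ sqrt(1 + (y')^2) dx.
Lagrangian L = sqrt(1 + (y')^2) has no explicit y dependence, so ∂L/∂y = 0 and the Euler-Lagrange equation gives
    d/dx( y' / sqrt(1 + (y')^2) ) = 0  ⇒  y' / sqrt(1 + (y')^2) = const.
Hence y' is constant, so y(x) is affine.
Fitting the endpoints (-2, 6) and (8, -6):
    slope m = ((-6) − 6) / (8 − (-2)) = -6/5,
    intercept c = 6 − m·(-2) = 18/5.
Extremal: y(x) = (-6/5) x + 18/5.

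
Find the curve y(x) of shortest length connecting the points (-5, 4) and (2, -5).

Arc-length functional: J[y] = ∫ sqrt(1 + (y')^2) dx.
Lagrangian L = sqrt(1 + (y')^2) has no explicit y dependence, so ∂L/∂y = 0 and the Euler-Lagrange equation gives
    d/dx( y' / sqrt(1 + (y')^2) ) = 0  ⇒  y' / sqrt(1 + (y')^2) = const.
Hence y' is constant, so y(x) is affine.
Fitting the endpoints (-5, 4) and (2, -5):
    slope m = ((-5) − 4) / (2 − (-5)) = -9/7,
    intercept c = 4 − m·(-5) = -17/7.
Extremal: y(x) = (-9/7) x - 17/7.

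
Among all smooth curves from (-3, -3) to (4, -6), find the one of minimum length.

Arc-length functional: J[y] = ∫ sqrt(1 + (y')^2) dx.
Lagrangian L = sqrt(1 + (y')^2) has no explicit y dependence, so ∂L/∂y = 0 and the Euler-Lagrange equation gives
    d/dx( y' / sqrt(1 + (y')^2) ) = 0  ⇒  y' / sqrt(1 + (y')^2) = const.
Hence y' is constant, so y(x) is affine.
Fitting the endpoints (-3, -3) and (4, -6):
    slope m = ((-6) − (-3)) / (4 − (-3)) = -3/7,
    intercept c = (-3) − m·(-3) = -30/7.
Extremal: y(x) = (-3/7) x - 30/7.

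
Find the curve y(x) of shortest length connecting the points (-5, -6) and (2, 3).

Arc-length functional: J[y] = ∫ sqrt(1 + (y')^2) dx.
Lagrangian L = sqrt(1 + (y')^2) has no explicit y dependence, so ∂L/∂y = 0 and the Euler-Lagrange equation gives
    d/dx( y' / sqrt(1 + (y')^2) ) = 0  ⇒  y' / sqrt(1 + (y')^2) = const.
Hence y' is constant, so y(x) is affine.
Fitting the endpoints (-5, -6) and (2, 3):
    slope m = (3 − (-6)) / (2 − (-5)) = 9/7,
    intercept c = (-6) − m·(-5) = 3/7.
Extremal: y(x) = (9/7) x + 3/7.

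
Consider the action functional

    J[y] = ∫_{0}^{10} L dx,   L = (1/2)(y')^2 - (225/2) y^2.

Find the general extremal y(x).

The Lagrangian is L = (1/2)(y')^2 - (225/2) y^2.
∂L/∂y = -225y.
∂L/∂y' = y'.
The Euler-Lagrange equation d/dx(∂L/∂y') − ∂L/∂y = 0 becomes:
    y'' + 225 y = 0
General solution: y(x) = A sin(15x) + B cos(15x), where A and B are arbitrary constants fixed by the endpoint conditions.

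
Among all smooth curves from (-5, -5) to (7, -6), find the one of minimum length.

Arc-length functional: J[y] = ∫ sqrt(1 + (y')^2) dx.
Lagrangian L = sqrt(1 + (y')^2) has no explicit y dependence, so ∂L/∂y = 0 and the Euler-Lagrange equation gives
    d/dx( y' / sqrt(1 + (y')^2) ) = 0  ⇒  y' / sqrt(1 + (y')^2) = const.
Hence y' is constant, so y(x) is affine.
Fitting the endpoints (-5, -5) and (7, -6):
    slope m = ((-6) − (-5)) / (7 − (-5)) = -1/12,
    intercept c = (-5) − m·(-5) = -65/12.
Extremal: y(x) = (-1/12) x - 65/12.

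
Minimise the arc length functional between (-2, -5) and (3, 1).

Arc-length functional: J[y] = ∫ sqrt(1 + (y')^2) dx.
Lagrangian L = sqrt(1 + (y')^2) has no explicit y dependence, so ∂L/∂y = 0 and the Euler-Lagrange equation gives
    d/dx( y' / sqrt(1 + (y')^2) ) = 0  ⇒  y' / sqrt(1 + (y')^2) = const.
Hence y' is constant, so y(x) is affine.
Fitting the endpoints (-2, -5) and (3, 1):
    slope m = (1 − (-5)) / (3 − (-2)) = 6/5,
    intercept c = (-5) − m·(-2) = -13/5.
Extremal: y(x) = (6/5) x - 13/5.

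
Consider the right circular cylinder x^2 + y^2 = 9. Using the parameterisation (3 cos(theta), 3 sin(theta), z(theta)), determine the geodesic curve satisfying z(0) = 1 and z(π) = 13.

Parameterise the cylinder of radius R = 3 as
    r(θ) = (3 cos θ, 3 sin θ, z(θ)).
The arc-length element is
    ds = sqrt(9 + (dz/dθ)^2) dθ,
so the Lagrangian is L = sqrt(9 + z'^2).
L depends on z' only, not on z or θ, so ∂L/∂z = 0 and
    ∂L/∂z' = z' / sqrt(9 + z'^2).
The Euler-Lagrange equation gives
    d/dθ( z' / sqrt(9 + z'^2) ) = 0,
so z' is constant. Integrating once:
    z(θ) = a θ + b,
a helix on the cylinder (a straight line when the cylinder is unrolled). The constants a, b are determined by the endpoint conditions.
With endpoint conditions z(0) = 1 and z(π) = 13: from z(0) = b we get b = 1, and a·π + 1 = 13 gives a = 12/π, so
    z(θ) = (12/π) θ + 1.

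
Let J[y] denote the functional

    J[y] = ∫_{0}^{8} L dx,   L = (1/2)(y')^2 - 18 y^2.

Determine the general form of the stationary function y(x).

The Lagrangian is L = (1/2)(y')^2 - 18 y^2.
∂L/∂y = -36y.
∂L/∂y' = y'.
The Euler-Lagrange equation d/dx(∂L/∂y') − ∂L/∂y = 0 becomes:
    y'' + 36 y = 0
General solution: y(x) = A sin(6x) + B cos(6x), where A and B are arbitrary constants fixed by the endpoint conditions.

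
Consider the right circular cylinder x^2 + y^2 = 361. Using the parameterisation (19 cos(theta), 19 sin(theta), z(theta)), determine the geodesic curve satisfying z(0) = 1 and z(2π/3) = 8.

Parameterise the cylinder of radius R = 19 as
    r(θ) = (19 cos θ, 19 sin θ, z(θ)).
The arc-length element is
    ds = sqrt(361 + (dz/dθ)^2) dθ,
so the Lagrangian is L = sqrt(361 + z'^2).
L depends on z' only, not on z or θ, so ∂L/∂z = 0 and
    ∂L/∂z' = z' / sqrt(361 + z'^2).
The Euler-Lagrange equation gives
    d/dθ( z' / sqrt(361 + z'^2) ) = 0,
so z' is constant. Integrating once:
    z(θ) = a θ + b,
a helix on the cylinder (a straight line when the cylinder is unrolled). The constants a, b are determined by the endpoint conditions.
With endpoint conditions z(0) = 1 and z(2π/3) = 8: from z(0) = b we get b = 1, and a·2π/3 + 1 = 8 gives a = 21/(2π), so
    z(θ) = (21/(2π)) θ + 1.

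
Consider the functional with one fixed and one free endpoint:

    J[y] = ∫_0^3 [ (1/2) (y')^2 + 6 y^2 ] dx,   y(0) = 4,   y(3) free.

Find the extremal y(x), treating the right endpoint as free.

The Lagrangian L = (1/2) (y')^2 + 6 y^2 gives
    ∂L/∂y = 12 y,   ∂L/∂y' = y'.
Euler-Lagrange: y'' − 12 y = 0.
With k = sqrt(12), the general solution is
    y(x) = A cosh(sqrt(12) x) + B sinh(sqrt(12) x).
Fixed left endpoint y(0) = 4 ⇒ A = 4.
The right endpoint x = 3 is free, so the natural (transversality) condition is ∂L/∂y' |_{x=3} = 0, i.e. y'(3) = 0.
Compute y'(x) = A k sinh(k x) + B k cosh(k x), so
    y'(3) = A k sinh(k·3) + B k cosh(k·3) = 0
    ⇒ B = −A tanh(k·3) = − 4 tanh(sqrt(12)·3).
Therefore the extremal is
    y(x) = 4 cosh(sqrt(12) x) − 4 tanh(sqrt(12)·3) sinh(sqrt(12) x).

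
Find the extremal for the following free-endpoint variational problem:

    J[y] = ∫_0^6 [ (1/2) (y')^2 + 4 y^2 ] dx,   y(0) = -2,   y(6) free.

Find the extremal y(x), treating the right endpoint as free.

The Lagrangian L = (1/2) (y')^2 + 4 y^2 gives
    ∂L/∂y = 8 y,   ∂L/∂y' = y'.
Euler-Lagrange: y'' − 8 y = 0.
With k = sqrt(8), the general solution is
    y(x) = A cosh(sqrt(8) x) + B sinh(sqrt(8) x).
Fixed left endpoint y(0) = -2 ⇒ A = -2.
The right endpoint x = 6 is free, so the natural (transversality) condition is ∂L/∂y' |_{x=6} = 0, i.e. y'(6) = 0.
Compute y'(x) = A k sinh(k x) + B k cosh(k x), so
    y'(6) = A k sinh(k·6) + B k cosh(k·6) = 0
    ⇒ B = −A tanh(k·6) = 2 tanh(sqrt(8)·6).
Therefore the extremal is
    y(x) = −2 cosh(sqrt(8) x) + 2 tanh(sqrt(8)·6) sinh(sqrt(8) x).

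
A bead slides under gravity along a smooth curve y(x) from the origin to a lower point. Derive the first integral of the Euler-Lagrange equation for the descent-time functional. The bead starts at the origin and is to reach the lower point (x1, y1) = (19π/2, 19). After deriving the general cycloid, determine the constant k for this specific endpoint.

The Lagrangian L = sqrt((1 + y'^2) / y) has no explicit x dependence, so the Beltrami identity applies:
    L − y' ∂L/∂y' = C.
Compute ∂L/∂y' = y' / sqrt(y (1 + y'^2)).
Substitute:
    sqrt((1 + y'^2)/y) − y'·y' / sqrt(y (1 + y'^2))
    = (1 + y'^2) / sqrt(y (1 + y'^2)) − y'^2 / sqrt(y (1 + y'^2))
    = 1 / sqrt(y (1 + y'^2)) = C.
Squaring and rearranging gives the first integral
    y (1 + y'^2) = 1/C^2 =: k   (constant).
Solving this first-order ODE by the substitution
    y = (k/2)(1 − cos θ)
yields the cycloid parameterisation
    x(θ) = (k/2)(θ − sin θ),   y(θ) = (k/2)(1 − cos θ).
The constant k is fixed by the endpoint condition.
Now fit the given lower endpoint (x1, y1) = (19π/2, 19). At the bottom of the first arch (θ = π), the parametric equations give
    y(π) = (k/2)(1 − cos π) = k,
    x(π) = (k/2)(π − sin π) = kπ/2.
Matching y(π) = 19 gives k = 19, consistent with x(π) = 19π/2. Therefore the specific cycloid is
    x(θ) = (19/2)(θ − sin θ),   y(θ) = (19/2)(1 − cos θ).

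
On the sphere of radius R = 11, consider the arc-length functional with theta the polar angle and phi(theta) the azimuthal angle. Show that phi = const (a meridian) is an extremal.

On the sphere of radius R = 11 with spherical coordinates (θ, φ), the induced metric is
    ds^2 = 121(dθ^2 + sin^2(θ) dφ^2).
Using θ as the parameter, the arc-length functional becomes
    J[φ] = ∫ 11 sqrt(1 + sin^2(θ) (dφ/dθ)^2) dθ.
So L = 11 sqrt(1 + sin^2(θ) φ'^2). Compute
    ∂L/∂φ = 0  (L has no explicit φ dependence),
    ∂L/∂φ' = 11 sin^2(θ) φ' / sqrt(1 + sin^2(θ) φ'^2).
For the candidate φ(θ) = c (constant), φ' = 0, so ∂L/∂φ' evaluated along the candidate vanishes, and ∂L/∂φ is identically zero. Hence
    d/dθ(∂L/∂φ') − ∂L/∂φ = 0
is satisfied. Therefore meridians φ = const are extremals of arc length — they are geodesics on the sphere.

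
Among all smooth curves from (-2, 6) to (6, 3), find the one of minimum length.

Arc-length functional: J[y] = ∫ sqrt(1 + (y')^2) dx.
Lagrangian L = sqrt(1 + (y')^2) has no explicit y dependence, so ∂L/∂y = 0 and the Euler-Lagrange equation gives
    d/dx( y' / sqrt(1 + (y')^2) ) = 0  ⇒  y' / sqrt(1 + (y')^2) = const.
Hence y' is constant, so y(x) is affine.
Fitting the endpoints (-2, 6) and (6, 3):
    slope m = (3 − 6) / (6 − (-2)) = -3/8,
    intercept c = 6 − m·(-2) = 21/4.
Extremal: y(x) = (-3/8) x + 21/4.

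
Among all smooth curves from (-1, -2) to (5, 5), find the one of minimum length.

Arc-length functional: J[y] = ∫ sqrt(1 + (y')^2) dx.
Lagrangian L = sqrt(1 + (y')^2) has no explicit y dependence, so ∂L/∂y = 0 and the Euler-Lagrange equation gives
    d/dx( y' / sqrt(1 + (y')^2) ) = 0  ⇒  y' / sqrt(1 + (y')^2) = const.
Hence y' is constant, so y(x) is affine.
Fitting the endpoints (-1, -2) and (5, 5):
    slope m = (5 − (-2)) / (5 − (-1)) = 7/6,
    intercept c = (-2) − m·(-1) = -5/6.
Extremal: y(x) = (7/6) x - 5/6.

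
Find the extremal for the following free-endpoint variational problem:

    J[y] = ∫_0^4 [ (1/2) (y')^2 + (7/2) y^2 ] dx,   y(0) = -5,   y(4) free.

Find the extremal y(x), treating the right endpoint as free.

The Lagrangian L = (1/2) (y')^2 + (7/2) y^2 gives
    ∂L/∂y = 7 y,   ∂L/∂y' = y'.
Euler-Lagrange: y'' − 7 y = 0.
With k = sqrt(7), the general solution is
    y(x) = A cosh(sqrt(7) x) + B sinh(sqrt(7) x).
Fixed left endpoint y(0) = -5 ⇒ A = -5.
The right endpoint x = 4 is free, so the natural (transversality) condition is ∂L/∂y' |_{x=4} = 0, i.e. y'(4) = 0.
Compute y'(x) = A k sinh(k x) + B k cosh(k x), so
    y'(4) = A k sinh(k·4) + B k cosh(k·4) = 0
    ⇒ B = −A tanh(k·4) = 5 tanh(sqrt(7)·4).
Therefore the extremal is
    y(x) = −5 cosh(sqrt(7) x) + 5 tanh(sqrt(7)·4) sinh(sqrt(7) x).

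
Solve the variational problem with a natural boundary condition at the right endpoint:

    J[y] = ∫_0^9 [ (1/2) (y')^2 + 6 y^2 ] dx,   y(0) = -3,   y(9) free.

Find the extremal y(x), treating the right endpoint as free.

The Lagrangian L = (1/2) (y')^2 + 6 y^2 gives
    ∂L/∂y = 12 y,   ∂L/∂y' = y'.
Euler-Lagrange: y'' − 12 y = 0.
With k = sqrt(12), the general solution is
    y(x) = A cosh(sqrt(12) x) + B sinh(sqrt(12) x).
Fixed left endpoint y(0) = -3 ⇒ A = -3.
The right endpoint x = 9 is free, so the natural (transversality) condition is ∂L/∂y' |_{x=9} = 0, i.e. y'(9) = 0.
Compute y'(x) = A k sinh(k x) + B k cosh(k x), so
    y'(9) = A k sinh(k·9) + B k cosh(k·9) = 0
    ⇒ B = −A tanh(k·9) = 3 tanh(sqrt(12)·9).
Therefore the extremal is
    y(x) = −3 cosh(sqrt(12) x) + 3 tanh(sqrt(12)·9) sinh(sqrt(12) x).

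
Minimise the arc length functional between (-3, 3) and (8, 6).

Arc-length functional: J[y] = ∫ sqrt(1 + (y')^2) dx.
Lagrangian L = sqrt(1 + (y')^2) has no explicit y dependence, so ∂L/∂y = 0 and the Euler-Lagrange equation gives
    d/dx( y' / sqrt(1 + (y')^2) ) = 0  ⇒  y' / sqrt(1 + (y')^2) = const.
Hence y' is constant, so y(x) is affine.
Fitting the endpoints (-3, 3) and (8, 6):
    slope m = (6 − 3) / (8 − (-3)) = 3/11,
    intercept c = 3 − m·(-3) = 42/11.
Extremal: y(x) = (3/11) x + 42/11.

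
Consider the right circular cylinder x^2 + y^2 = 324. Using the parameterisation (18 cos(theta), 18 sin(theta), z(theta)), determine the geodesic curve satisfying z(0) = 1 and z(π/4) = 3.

Parameterise the cylinder of radius R = 18 as
    r(θ) = (18 cos θ, 18 sin θ, z(θ)).
The arc-length element is
    ds = sqrt(324 + (dz/dθ)^2) dθ,
so the Lagrangian is L = sqrt(324 + z'^2).
L depends on z' only, not on z or θ, so ∂L/∂z = 0 and
    ∂L/∂z' = z' / sqrt(324 + z'^2).
The Euler-Lagrange equation gives
    d/dθ( z' / sqrt(324 + z'^2) ) = 0,
so z' is constant. Integrating once:
    z(θ) = a θ + b,
a helix on the cylinder (a straight line when the cylinder is unrolled). The constants a, b are determined by the endpoint conditions.
With endpoint conditions z(0) = 1 and z(π/4) = 3: from z(0) = b we get b = 1, and a·π/4 + 1 = 3 gives a = 8/π, so
    z(θ) = (8/π) θ + 1.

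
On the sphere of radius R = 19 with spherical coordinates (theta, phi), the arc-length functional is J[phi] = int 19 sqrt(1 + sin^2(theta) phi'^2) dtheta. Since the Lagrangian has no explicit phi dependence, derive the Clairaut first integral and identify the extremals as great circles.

On the sphere of radius R = 19 with spherical coordinates (θ, φ), the induced metric is
    ds^2 = 361(dθ^2 + sin^2(θ) dφ^2).
Parameterise by θ; the arc-length functional is
    J[φ] = ∫ 19 sqrt(1 + sin^2(θ) (dφ/dθ)^2) dθ,
so L = 19 sqrt(1 + sin^2(θ) φ'^2). Compute
    ∂L/∂φ = 0  (L has no explicit φ dependence),
    ∂L/∂φ' = 19 sin^2(θ) φ' / sqrt(1 + sin^2(θ) φ'^2).
Since ∂L/∂φ = 0, the Euler-Lagrange equation
    d/dθ(∂L/∂φ') − ∂L/∂φ = 0
reduces to d/dθ(∂L/∂φ') = 0, i.e. the momentum conjugate to φ is conserved:
    19 sin^2(θ) φ' / sqrt(1 + sin^2(θ) φ'^2) = C.
The overall factor of 19 is constant, so dividing through gives Clairaut's relation sin^2(θ) φ' / sqrt(1 + sin^2(θ) φ'^2) = C' (with C' = C/19). Solving for φ' and integrating gives the great-circle family
    cot(θ) = A cos(φ − φ_0),
i.e. the intersection of the sphere with a plane through the origin. The two constants A and φ_0 (equivalently C and one phase) are fixed by the two endpoint conditions.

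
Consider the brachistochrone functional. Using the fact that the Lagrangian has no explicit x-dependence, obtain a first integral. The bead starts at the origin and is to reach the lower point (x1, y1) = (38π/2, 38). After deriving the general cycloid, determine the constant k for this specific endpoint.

The Lagrangian L = sqrt((1 + y'^2) / y) has no explicit x dependence, so the Beltrami identity applies:
    L − y' ∂L/∂y' = C.
Compute ∂L/∂y' = y' / sqrt(y (1 + y'^2)).
Substitute:
    sqrt((1 + y'^2)/y) − y'·y' / sqrt(y (1 + y'^2))
    = (1 + y'^2) / sqrt(y (1 + y'^2)) − y'^2 / sqrt(y (1 + y'^2))
    = 1 / sqrt(y (1 + y'^2)) = C.
Squaring and rearranging gives the first integral
    y (1 + y'^2) = 1/C^2 =: k   (constant).
Solving this first-order ODE by the substitution
    y = (k/2)(1 − cos θ)
yields the cycloid parameterisation
    x(θ) = (k/2)(θ − sin θ),   y(θ) = (k/2)(1 − cos θ).
The constant k is fixed by the endpoint condition.
Now fit the given lower endpoint (x1, y1) = (38π/2, 38). At the bottom of the first arch (θ = π), the parametric equations give
    y(π) = (k/2)(1 − cos π) = k,
    x(π) = (k/2)(π − sin π) = kπ/2.
Matching y(π) = 38 gives k = 38, consistent with x(π) = 38π/2. Therefore the specific cycloid is
    x(θ) = (38/2)(θ − sin θ),   y(θ) = (38/2)(1 − cos θ).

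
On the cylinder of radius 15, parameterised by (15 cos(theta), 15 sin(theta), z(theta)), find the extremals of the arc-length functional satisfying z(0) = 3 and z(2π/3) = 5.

Parameterise the cylinder of radius R = 15 as
    r(θ) = (15 cos θ, 15 sin θ, z(θ)).
The arc-length element is
    ds = sqrt(225 + (dz/dθ)^2) dθ,
so the Lagrangian is L = sqrt(225 + z'^2).
L depends on z' only, not on z or θ, so ∂L/∂z = 0 and
    ∂L/∂z' = z' / sqrt(225 + z'^2).
The Euler-Lagrange equation gives
    d/dθ( z' / sqrt(225 + z'^2) ) = 0,
so z' is constant. Integrating once:
    z(θ) = a θ + b,
a helix on the cylinder (a straight line when the cylinder is unrolled). The constants a, b are determined by the endpoint conditions.
With endpoint conditions z(0) = 3 and z(2π/3) = 5: from z(0) = b we get b = 3, and a·2π/3 + 3 = 5 gives a = 3/π, so
    z(θ) = (3/π) θ + 3.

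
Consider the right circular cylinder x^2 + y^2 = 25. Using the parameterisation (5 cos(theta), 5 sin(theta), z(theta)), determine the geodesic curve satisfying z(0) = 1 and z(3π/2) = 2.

Parameterise the cylinder of radius R = 5 as
    r(θ) = (5 cos θ, 5 sin θ, z(θ)).
The arc-length element is
    ds = sqrt(25 + (dz/dθ)^2) dθ,
so the Lagrangian is L = sqrt(25 + z'^2).
L depends on z' only, not on z or θ, so ∂L/∂z = 0 and
    ∂L/∂z' = z' / sqrt(25 + z'^2).
The Euler-Lagrange equation gives
    d/dθ( z' / sqrt(25 + z'^2) ) = 0,
so z' is constant. Integrating once:
    z(θ) = a θ + b,
a helix on the cylinder (a straight line when the cylinder is unrolled). The constants a, b are determined by the endpoint conditions.
With endpoint conditions z(0) = 1 and z(3π/2) = 2: from z(0) = b we get b = 1, and a·3π/2 + 1 = 2 gives a = 2/(3π), so
    z(θ) = (2/(3π)) θ + 1.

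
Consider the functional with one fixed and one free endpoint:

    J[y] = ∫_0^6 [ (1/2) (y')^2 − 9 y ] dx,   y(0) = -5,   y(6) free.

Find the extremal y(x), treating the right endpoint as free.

The Lagrangian L = (1/2) (y')^2 − 9 y gives
    ∂L/∂y = −9,   ∂L/∂y' = y'.
Euler-Lagrange: d/dx(y') − (−9) = 0, i.e. y'' + 9 = 0, so
    y(x) = −(9/2) x^2 + C1 x + C2.
Fixed left endpoint y(0) = -5 ⇒ C2 = -5.
The right endpoint x = 6 is free, so the natural (transversality) condition is ∂L/∂y' |_{x=6} = 0, i.e. y'(6) = 0.
Compute y'(x) = −9 x + C1, so y'(6) = −54 + C1 = 0 ⇒ C1 = 54.
Therefore the extremal is
    y(x) = −(9/2) x^2 + 54 x − 5.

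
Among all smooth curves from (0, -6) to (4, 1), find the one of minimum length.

Arc-length functional: J[y] = ∫ sqrt(1 + (y')^2) dx.
Lagrangian L = sqrt(1 + (y')^2) has no explicit y dependence, so ∂L/∂y = 0 and the Euler-Lagrange equation gives
    d/dx( y' / sqrt(1 + (y')^2) ) = 0  ⇒  y' / sqrt(1 + (y')^2) = const.
Hence y' is constant, so y(x) is affine.
Fitting the endpoints (0, -6) and (4, 1):
    slope m = (1 − (-6)) / (4 − 0) = 7/4,
    intercept c = (-6) − m·0 = -6.
Extremal: y(x) = (7/4) x - 6.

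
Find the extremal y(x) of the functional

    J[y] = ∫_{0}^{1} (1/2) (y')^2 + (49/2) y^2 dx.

The Lagrangian is L = (1/2) (y')^2 + (49/2) y^2.
Compute ∂L/∂y = 49y, ∂L/∂y' = y'.
The Euler-Lagrange equation d/dx(∂L/∂y') − ∂L/∂y = 0 reduces to
    y'' − 49 y = 0.
Its general solution is
    y(x) = A e^(7x) + B e^(−7x),
with A, B fixed by the endpoint conditions.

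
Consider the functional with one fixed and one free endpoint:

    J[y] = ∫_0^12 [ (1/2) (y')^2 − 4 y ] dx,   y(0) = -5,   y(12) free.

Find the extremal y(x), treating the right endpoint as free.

The Lagrangian L = (1/2) (y')^2 − 4 y gives
    ∂L/∂y = −4,   ∂L/∂y' = y'.
Euler-Lagrange: d/dx(y') − (−4) = 0, i.e. y'' + 4 = 0, so
    y(x) = −(4/2) x^2 + C1 x + C2.
Fixed left endpoint y(0) = -5 ⇒ C2 = -5.
The right endpoint x = 12 is free, so the natural (transversality) condition is ∂L/∂y' |_{x=12} = 0, i.e. y'(12) = 0.
Compute y'(x) = −4 x + C1, so y'(12) = −48 + C1 = 0 ⇒ C1 = 48.
Therefore the extremal is
    y(x) = −2 x^2 + 48 x − 5.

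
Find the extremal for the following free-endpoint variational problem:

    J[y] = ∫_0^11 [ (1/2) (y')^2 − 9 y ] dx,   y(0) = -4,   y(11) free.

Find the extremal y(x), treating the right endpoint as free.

The Lagrangian L = (1/2) (y')^2 − 9 y gives
    ∂L/∂y = −9,   ∂L/∂y' = y'.
Euler-Lagrange: d/dx(y') − (−9) = 0, i.e. y'' + 9 = 0, so
    y(x) = −(9/2) x^2 + C1 x + C2.
Fixed left endpoint y(0) = -4 ⇒ C2 = -4.
The right endpoint x = 11 is free, so the natural (transversality) condition is ∂L/∂y' |_{x=11} = 0, i.e. y'(11) = 0.
Compute y'(x) = −9 x + C1, so y'(11) = −99 + C1 = 0 ⇒ C1 = 99.
Therefore the extremal is
    y(x) = −(9/2) x^2 + 99 x − 4.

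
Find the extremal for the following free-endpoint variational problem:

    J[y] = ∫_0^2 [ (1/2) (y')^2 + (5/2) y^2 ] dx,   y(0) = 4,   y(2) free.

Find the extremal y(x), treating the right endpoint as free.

The Lagrangian L = (1/2) (y')^2 + (5/2) y^2 gives
    ∂L/∂y = 5 y,   ∂L/∂y' = y'.
Euler-Lagrange: y'' − 5 y = 0.
With k = sqrt(5), the general solution is
    y(x) = A cosh(sqrt(5) x) + B sinh(sqrt(5) x).
Fixed left endpoint y(0) = 4 ⇒ A = 4.
The right endpoint x = 2 is free, so the natural (transversality) condition is ∂L/∂y' |_{x=2} = 0, i.e. y'(2) = 0.
Compute y'(x) = A k sinh(k x) + B k cosh(k x), so
    y'(2) = A k sinh(k·2) + B k cosh(k·2) = 0
    ⇒ B = −A tanh(k·2) = − 4 tanh(sqrt(5)·2).
Therefore the extremal is
    y(x) = 4 cosh(sqrt(5) x) − 4 tanh(sqrt(5)·2) sinh(sqrt(5) x).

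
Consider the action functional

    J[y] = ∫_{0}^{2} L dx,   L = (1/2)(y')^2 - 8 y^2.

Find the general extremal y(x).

The Lagrangian is L = (1/2)(y')^2 - 8 y^2.
∂L/∂y = -16y.
∂L/∂y' = y'.
The Euler-Lagrange equation d/dx(∂L/∂y') − ∂L/∂y = 0 becomes:
    y'' + 16 y = 0
General solution: y(x) = A sin(4x) + B cos(4x), where A and B are arbitrary constants fixed by the endpoint conditions.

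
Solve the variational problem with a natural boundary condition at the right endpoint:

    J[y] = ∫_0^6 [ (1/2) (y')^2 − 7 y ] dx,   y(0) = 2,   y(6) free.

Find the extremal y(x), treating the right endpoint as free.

The Lagrangian L = (1/2) (y')^2 − 7 y gives
    ∂L/∂y = −7,   ∂L/∂y' = y'.
Euler-Lagrange: d/dx(y') − (−7) = 0, i.e. y'' + 7 = 0, so
    y(x) = −(7/2) x^2 + C1 x + C2.
Fixed left endpoint y(0) = 2 ⇒ C2 = 2.
The right endpoint x = 6 is free, so the natural (transversality) condition is ∂L/∂y' |_{x=6} = 0, i.e. y'(6) = 0.
Compute y'(x) = −7 x + C1, so y'(6) = −42 + C1 = 0 ⇒ C1 = 42.
Therefore the extremal is
    y(x) = −(7/2) x^2 + 42 x + 2.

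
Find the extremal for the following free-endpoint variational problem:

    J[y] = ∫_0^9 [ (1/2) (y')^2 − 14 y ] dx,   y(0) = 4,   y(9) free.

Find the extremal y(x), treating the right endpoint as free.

The Lagrangian L = (1/2) (y')^2 − 14 y gives
    ∂L/∂y = −14,   ∂L/∂y' = y'.
Euler-Lagrange: d/dx(y') − (−14) = 0, i.e. y'' + 14 = 0, so
    y(x) = −(14/2) x^2 + C1 x + C2.
Fixed left endpoint y(0) = 4 ⇒ C2 = 4.
The right endpoint x = 9 is free, so the natural (transversality) condition is ∂L/∂y' |_{x=9} = 0, i.e. y'(9) = 0.
Compute y'(x) = −14 x + C1, so y'(9) = −126 + C1 = 0 ⇒ C1 = 126.
Therefore the extremal is
    y(x) = −7 x^2 + 126 x + 4.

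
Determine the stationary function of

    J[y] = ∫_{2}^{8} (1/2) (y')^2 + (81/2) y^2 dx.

The Lagrangian is L = (1/2) (y')^2 + (81/2) y^2.
Compute ∂L/∂y = 81y, ∂L/∂y' = y'.
The Euler-Lagrange equation d/dx(∂L/∂y') − ∂L/∂y = 0 reduces to
    y'' − 81 y = 0.
Its general solution is
    y(x) = A e^(9x) + B e^(−9x),
with A, B fixed by the endpoint conditions.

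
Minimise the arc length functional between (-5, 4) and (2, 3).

Arc-length functional: J[y] = ∫ sqrt(1 + (y')^2) dx.
Lagrangian L = sqrt(1 + (y')^2) has no explicit y dependence, so ∂L/∂y = 0 and the Euler-Lagrange equation gives
    d/dx( y' / sqrt(1 + (y')^2) ) = 0  ⇒  y' / sqrt(1 + (y')^2) = const.
Hence y' is constant, so y(x) is affine.
Fitting the endpoints (-5, 4) and (2, 3):
    slope m = (3 − 4) / (2 − (-5)) = -1/7,
    intercept c = 4 − m·(-5) = 23/7.
Extremal: y(x) = (-1/7) x + 23/7.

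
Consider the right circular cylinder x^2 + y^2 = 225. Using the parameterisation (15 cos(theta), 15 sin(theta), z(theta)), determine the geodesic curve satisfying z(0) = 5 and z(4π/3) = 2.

Parameterise the cylinder of radius R = 15 as
    r(θ) = (15 cos θ, 15 sin θ, z(θ)).
The arc-length element is
    ds = sqrt(225 + (dz/dθ)^2) dθ,
so the Lagrangian is L = sqrt(225 + z'^2).
L depends on z' only, not on z or θ, so ∂L/∂z = 0 and
    ∂L/∂z' = z' / sqrt(225 + z'^2).
The Euler-Lagrange equation gives
    d/dθ( z' / sqrt(225 + z'^2) ) = 0,
so z' is constant. Integrating once:
    z(θ) = a θ + b,
a helix on the cylinder (a straight line when the cylinder is unrolled). The constants a, b are determined by the endpoint conditions.
With endpoint conditions z(0) = 5 and z(4π/3) = 2: from z(0) = b we get b = 5, and a·4π/3 + 5 = 2 gives a = -9/(4π), so
    z(θ) = (-9/(4π)) θ + 5.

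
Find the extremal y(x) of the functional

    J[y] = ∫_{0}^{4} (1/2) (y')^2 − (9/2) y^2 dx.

The Lagrangian is L = (1/2) (y')^2 − (9/2) y^2.
Compute ∂L/∂y = -9y, ∂L/∂y' = y'.
The Euler-Lagrange equation d/dx(∂L/∂y') − ∂L/∂y = 0 reduces to
    y'' + 9 y = 0.
Its general solution is
    y(x) = A sin(3x) + B cos(3x),
with A, B fixed by the endpoint conditions.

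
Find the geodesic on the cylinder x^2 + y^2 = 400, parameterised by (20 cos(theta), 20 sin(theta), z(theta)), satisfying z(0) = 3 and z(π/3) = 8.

Parameterise the cylinder of radius R = 20 as
    r(θ) = (20 cos θ, 20 sin θ, z(θ)).
The arc-length element is
    ds = sqrt(400 + (dz/dθ)^2) dθ,
so the Lagrangian is L = sqrt(400 + z'^2).
L depends on z' only, not on z or θ, so ∂L/∂z = 0 and
    ∂L/∂z' = z' / sqrt(400 + z'^2).
The Euler-Lagrange equation gives
    d/dθ( z' / sqrt(400 + z'^2) ) = 0,
so z' is constant. Integrating once:
    z(θ) = a θ + b,
a helix on the cylinder (a straight line when the cylinder is unrolled). The constants a, b are determined by the endpoint conditions.
With endpoint conditions z(0) = 3 and z(π/3) = 8: from z(0) = b we get b = 3, and a·π/3 + 3 = 8 gives a = 15/π, so
    z(θ) = (15/π) θ + 3.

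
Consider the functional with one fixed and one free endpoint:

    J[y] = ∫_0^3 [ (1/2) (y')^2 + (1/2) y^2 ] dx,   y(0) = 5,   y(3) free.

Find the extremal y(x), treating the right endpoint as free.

The Lagrangian L = (1/2) (y')^2 + (1/2) y^2 gives
    ∂L/∂y = 1 y,   ∂L/∂y' = y'.
Euler-Lagrange: y'' − y = 0.
With k = 1, the general solution is
    y(x) = A cosh(x) + B sinh(x).
Fixed left endpoint y(0) = 5 ⇒ A = 5.
The right endpoint x = 3 is free, so the natural (transversality) condition is ∂L/∂y' |_{x=3} = 0, i.e. y'(3) = 0.
Compute y'(x) = A k sinh(k x) + B k cosh(k x), so
    y'(3) = A k sinh(k·3) + B k cosh(k·3) = 0
    ⇒ B = −A tanh(k·3) = − 5 tanh(1·3).
Therefore the extremal is
    y(x) = 5 cosh(1 x) − 5 tanh(1·3) sinh(1 x).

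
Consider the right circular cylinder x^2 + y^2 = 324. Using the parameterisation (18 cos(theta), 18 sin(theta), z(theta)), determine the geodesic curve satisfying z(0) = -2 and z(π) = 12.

Parameterise the cylinder of radius R = 18 as
    r(θ) = (18 cos θ, 18 sin θ, z(θ)).
The arc-length element is
    ds = sqrt(324 + (dz/dθ)^2) dθ,
so the Lagrangian is L = sqrt(324 + z'^2).
L depends on z' only, not on z or θ, so ∂L/∂z = 0 and
    ∂L/∂z' = z' / sqrt(324 + z'^2).
The Euler-Lagrange equation gives
    d/dθ( z' / sqrt(324 + z'^2) ) = 0,
so z' is constant. Integrating once:
    z(θ) = a θ + b,
a helix on the cylinder (a straight line when the cylinder is unrolled). The constants a, b are determined by the endpoint conditions.
With endpoint conditions z(0) = -2 and z(π) = 12: from z(0) = b we get b = -2, and a·π + -2 = 12 gives a = 14/π, so
    z(θ) = (14/π) θ − 2.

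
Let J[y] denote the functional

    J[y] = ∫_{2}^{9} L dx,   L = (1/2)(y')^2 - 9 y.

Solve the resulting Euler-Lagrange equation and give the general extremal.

The Lagrangian is L = (1/2)(y')^2 - 9 y.
∂L/∂y = -9.
∂L/∂y' = y'.
The Euler-Lagrange equation d/dx(∂L/∂y') − ∂L/∂y = 0 becomes:
    y'' + 9 = 0
General solution: y(x) = -(9/2) x^2 + A x + B, where A and B are arbitrary constants fixed by the endpoint conditions.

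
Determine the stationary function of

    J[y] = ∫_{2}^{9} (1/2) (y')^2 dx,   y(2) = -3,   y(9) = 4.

The Lagrangian is L = (1/2) (y')^2.
Compute ∂L/∂y = 0, ∂L/∂y' = y'.
The Euler-Lagrange equation d/dx(∂L/∂y') − ∂L/∂y = 0 reduces to
    y'' = 0.
Its general solution is
    y(x) = A x + B,
with A, B fixed by the endpoint conditions.
Applying the endpoint conditions y(2) = -3 and y(9) = 4: solve A·2 + B = -3 and A·9 + B = 4. Subtracting gives A(9 − 2) = 4 − -3, so A = 1, and B = -3 − A·2 = -5. Therefore
    y(x) = x - 5.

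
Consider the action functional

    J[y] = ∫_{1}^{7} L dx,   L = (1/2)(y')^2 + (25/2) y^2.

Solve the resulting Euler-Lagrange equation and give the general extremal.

The Lagrangian is L = (1/2)(y')^2 + (25/2) y^2.
∂L/∂y = 25y.
∂L/∂y' = y'.
The Euler-Lagrange equation d/dx(∂L/∂y') − ∂L/∂y = 0 becomes:
    y'' - 25 y = 0
General solution: y(x) = A e^(5x) + B e^(-5x), where A and B are arbitrary constants fixed by the endpoint conditions.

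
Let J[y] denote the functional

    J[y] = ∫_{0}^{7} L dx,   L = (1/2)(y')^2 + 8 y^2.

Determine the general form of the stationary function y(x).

The Lagrangian is L = (1/2)(y')^2 + 8 y^2.
∂L/∂y = 16y.
∂L/∂y' = y'.
The Euler-Lagrange equation d/dx(∂L/∂y') − ∂L/∂y = 0 becomes:
    y'' - 16 y = 0
General solution: y(x) = A e^(4x) + B e^(-4x), where A and B are arbitrary constants fixed by the endpoint conditions.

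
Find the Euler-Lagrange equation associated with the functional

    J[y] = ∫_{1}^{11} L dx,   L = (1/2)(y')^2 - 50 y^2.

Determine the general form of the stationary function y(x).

The Lagrangian is L = (1/2)(y')^2 - 50 y^2.
∂L/∂y = -100y.
∂L/∂y' = y'.
The Euler-Lagrange equation d/dx(∂L/∂y') − ∂L/∂y = 0 becomes:
    y'' + 100 y = 0
General solution: y(x) = A sin(10x) + B cos(10x), where A and B are arbitrary constants fixed by the endpoint conditions.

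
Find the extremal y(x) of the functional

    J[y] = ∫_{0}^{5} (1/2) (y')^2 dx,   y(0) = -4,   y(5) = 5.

The Lagrangian is L = (1/2) (y')^2.
Compute ∂L/∂y = 0, ∂L/∂y' = y'.
The Euler-Lagrange equation d/dx(∂L/∂y') − ∂L/∂y = 0 reduces to
    y'' = 0.
Its general solution is
    y(x) = A x + B,
with A, B fixed by the endpoint conditions.
Applying the endpoint conditions y(0) = -4 and y(5) = 5: solve A·0 + B = -4 and A·5 + B = 5. Subtracting gives A(5 − 0) = 5 − -4, so A = 9/5, and B = -4 − A·0 = -4. Therefore
    y(x) = (9/5) x - 4.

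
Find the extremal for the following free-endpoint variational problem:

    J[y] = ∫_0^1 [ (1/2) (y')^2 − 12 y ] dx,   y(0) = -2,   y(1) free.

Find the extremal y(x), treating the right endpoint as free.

The Lagrangian L = (1/2) (y')^2 − 12 y gives
    ∂L/∂y = −12,   ∂L/∂y' = y'.
Euler-Lagrange: d/dx(y') − (−12) = 0, i.e. y'' + 12 = 0, so
    y(x) = −(12/2) x^2 + C1 x + C2.
Fixed left endpoint y(0) = -2 ⇒ C2 = -2.
The right endpoint x = 1 is free, so the natural (transversality) condition is ∂L/∂y' |_{x=1} = 0, i.e. y'(1) = 0.
Compute y'(x) = −12 x + C1, so y'(1) = −12 + C1 = 0 ⇒ C1 = 12.
Therefore the extremal is
    y(x) = −6 x^2 + 12 x − 2.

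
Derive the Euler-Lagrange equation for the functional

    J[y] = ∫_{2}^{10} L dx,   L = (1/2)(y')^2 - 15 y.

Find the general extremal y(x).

The Lagrangian is L = (1/2)(y')^2 - 15 y.
∂L/∂y = -15.
∂L/∂y' = y'.
The Euler-Lagrange equation d/dx(∂L/∂y') − ∂L/∂y = 0 becomes:
    y'' + 15 = 0
General solution: y(x) = -(15/2) x^2 + A x + B, where A and B are arbitrary constants fixed by the endpoint conditions.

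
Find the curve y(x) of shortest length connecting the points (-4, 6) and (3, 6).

Arc-length functional: J[y] = ∫ sqrt(1 + (y')^2) dx.
Lagrangian L = sqrt(1 + (y')^2) has no explicit y dependence, so ∂L/∂y = 0 and the Euler-Lagrange equation gives
    d/dx( y' / sqrt(1 + (y')^2) ) = 0  ⇒  y' / sqrt(1 + (y')^2) = const.
Hence y' is constant, so y(x) is affine.
Fitting the endpoints (-4, 6) and (3, 6):
    slope m = (6 − 6) / (3 − (-4)) = 0,
    intercept c = 6 − m·(-4) = 6.
Extremal: y(x) = 6.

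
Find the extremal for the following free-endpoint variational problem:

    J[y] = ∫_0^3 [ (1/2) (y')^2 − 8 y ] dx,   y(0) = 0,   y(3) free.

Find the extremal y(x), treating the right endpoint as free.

The Lagrangian L = (1/2) (y')^2 − 8 y gives
    ∂L/∂y = −8,   ∂L/∂y' = y'.
Euler-Lagrange: d/dx(y') − (−8) = 0, i.e. y'' + 8 = 0, so
    y(x) = −(8/2) x^2 + C1 x + C2.
Fixed left endpoint y(0) = 0 ⇒ C2 = 0.
The right endpoint x = 3 is free, so the natural (transversality) condition is ∂L/∂y' |_{x=3} = 0, i.e. y'(3) = 0.
Compute y'(x) = −8 x + C1, so y'(3) = −24 + C1 = 0 ⇒ C1 = 24.
Therefore the extremal is
    y(x) = −4 x^2 + 24 x.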